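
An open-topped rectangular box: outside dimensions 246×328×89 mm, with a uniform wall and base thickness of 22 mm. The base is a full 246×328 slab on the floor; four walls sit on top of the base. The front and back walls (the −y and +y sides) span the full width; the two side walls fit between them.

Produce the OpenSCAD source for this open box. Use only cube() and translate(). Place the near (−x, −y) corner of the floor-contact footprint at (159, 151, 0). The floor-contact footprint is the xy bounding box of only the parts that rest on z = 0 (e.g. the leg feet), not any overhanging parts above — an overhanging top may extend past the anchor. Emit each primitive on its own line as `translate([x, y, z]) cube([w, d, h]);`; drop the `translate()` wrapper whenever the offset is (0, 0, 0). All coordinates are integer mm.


translate([159, 151, 0]) cube([246, 328, 22]);
translate([159, 151, 22]) cube([246, 22, 67]);
translate([159, 457, 22]) cube([246, 22, 67]);
translate([159, 173, 22]) cube([22, 284, 67]);
translate([383, 173, 22]) cube([22, 284, 67]);


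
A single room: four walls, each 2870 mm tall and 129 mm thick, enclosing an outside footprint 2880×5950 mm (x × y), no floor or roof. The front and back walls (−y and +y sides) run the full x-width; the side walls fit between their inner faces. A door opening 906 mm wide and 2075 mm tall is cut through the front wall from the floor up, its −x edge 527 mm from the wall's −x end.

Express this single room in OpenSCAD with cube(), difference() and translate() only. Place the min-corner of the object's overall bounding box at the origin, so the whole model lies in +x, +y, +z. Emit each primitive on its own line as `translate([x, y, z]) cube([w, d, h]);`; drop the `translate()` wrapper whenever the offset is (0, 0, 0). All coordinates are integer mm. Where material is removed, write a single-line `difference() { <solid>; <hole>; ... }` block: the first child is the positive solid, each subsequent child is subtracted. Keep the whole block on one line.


difference() { cube([2880, 129, 2870]); translate([527, 0, 0]) cube([906, 129, 2075]); }
translate([0, 5821, 0]) cube([2880, 129, 2870]);
translate([0, 129, 0]) cube([129, 5692, 2870]);
translate([2751, 129, 0]) cube([129, 5692, 2870]);


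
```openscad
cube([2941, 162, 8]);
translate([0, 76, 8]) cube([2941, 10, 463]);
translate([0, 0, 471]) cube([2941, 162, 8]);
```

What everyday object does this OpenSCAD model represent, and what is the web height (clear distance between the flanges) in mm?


An I-beam. The web height is 463 mm.

Two wide flanges with a thin centred web — an I-beam. Overall 479 mm minus two 8 mm flanges gives a web of 479 − 2·8 = 463 mm.


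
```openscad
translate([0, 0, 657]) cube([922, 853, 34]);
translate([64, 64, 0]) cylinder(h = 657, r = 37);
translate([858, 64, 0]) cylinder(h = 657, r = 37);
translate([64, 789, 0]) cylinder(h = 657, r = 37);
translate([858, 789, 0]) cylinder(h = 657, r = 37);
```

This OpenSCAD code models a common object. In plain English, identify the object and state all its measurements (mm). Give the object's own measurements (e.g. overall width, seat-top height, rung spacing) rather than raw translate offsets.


A rectangular dining table. The top is 922×853×34 mm with its upper surface at z = 691 mm. It stands on four round legs of 74 mm diameter, each leg's bounding box inset 27 mm from the nearest pair of top edges, running from the floor to the underside of the top.


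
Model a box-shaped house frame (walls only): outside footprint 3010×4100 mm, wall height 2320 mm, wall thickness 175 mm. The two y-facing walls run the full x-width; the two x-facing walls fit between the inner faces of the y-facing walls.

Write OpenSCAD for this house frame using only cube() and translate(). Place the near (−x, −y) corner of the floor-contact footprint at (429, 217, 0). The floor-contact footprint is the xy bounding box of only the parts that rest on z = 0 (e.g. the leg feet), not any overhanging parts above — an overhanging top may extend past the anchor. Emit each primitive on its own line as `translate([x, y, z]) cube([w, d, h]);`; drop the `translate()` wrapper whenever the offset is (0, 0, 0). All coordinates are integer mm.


translate([429, 217, 0]) cube([3010, 175, 2320]);
translate([429, 4142, 0]) cube([3010, 175, 2320]);
translate([429, 392, 0]) cube([175, 3750, 2320]);
translate([3264, 392, 0]) cube([175, 3750, 2320]);


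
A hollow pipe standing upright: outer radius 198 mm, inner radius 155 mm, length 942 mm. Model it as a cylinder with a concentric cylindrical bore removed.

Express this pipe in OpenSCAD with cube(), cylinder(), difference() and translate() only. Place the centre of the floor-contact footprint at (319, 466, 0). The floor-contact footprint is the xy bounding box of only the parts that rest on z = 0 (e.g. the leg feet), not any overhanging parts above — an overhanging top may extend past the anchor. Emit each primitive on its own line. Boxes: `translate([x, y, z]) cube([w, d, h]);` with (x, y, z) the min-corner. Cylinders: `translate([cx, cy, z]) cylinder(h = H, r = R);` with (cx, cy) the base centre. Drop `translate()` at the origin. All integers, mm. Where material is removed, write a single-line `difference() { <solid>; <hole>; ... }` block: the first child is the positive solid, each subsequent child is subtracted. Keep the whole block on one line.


difference() { translate([319, 466, 0]) cylinder(h = 942, r = 198); translate([319, 466, 0]) cylinder(h = 942, r = 155); }


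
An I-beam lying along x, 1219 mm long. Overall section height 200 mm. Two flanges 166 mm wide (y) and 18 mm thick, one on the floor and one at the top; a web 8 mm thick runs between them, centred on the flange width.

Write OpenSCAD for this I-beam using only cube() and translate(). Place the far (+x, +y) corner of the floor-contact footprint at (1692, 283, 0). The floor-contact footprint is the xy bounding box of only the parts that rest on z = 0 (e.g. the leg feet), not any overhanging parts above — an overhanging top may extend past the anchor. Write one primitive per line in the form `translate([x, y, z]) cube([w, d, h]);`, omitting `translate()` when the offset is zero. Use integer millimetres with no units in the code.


translate([473, 117, 0]) cube([1219, 166, 18]);
translate([473, 196, 18]) cube([1219, 8, 164]);
translate([473, 117, 182]) cube([1219, 166, 18]);


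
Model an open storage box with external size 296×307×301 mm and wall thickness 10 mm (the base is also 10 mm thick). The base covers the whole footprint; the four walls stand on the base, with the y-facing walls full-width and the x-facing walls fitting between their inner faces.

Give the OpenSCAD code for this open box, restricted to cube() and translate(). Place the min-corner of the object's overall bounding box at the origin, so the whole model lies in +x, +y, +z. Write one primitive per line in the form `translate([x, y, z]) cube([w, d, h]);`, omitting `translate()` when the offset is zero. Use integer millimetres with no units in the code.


cube([296, 307, 10]);
translate([0, 0, 10]) cube([296, 10, 291]);
translate([0, 297, 10]) cube([296, 10, 291]);
translate([0, 10, 10]) cube([10, 287, 291]);
translate([286, 10, 10]) cube([10, 287, 291]);


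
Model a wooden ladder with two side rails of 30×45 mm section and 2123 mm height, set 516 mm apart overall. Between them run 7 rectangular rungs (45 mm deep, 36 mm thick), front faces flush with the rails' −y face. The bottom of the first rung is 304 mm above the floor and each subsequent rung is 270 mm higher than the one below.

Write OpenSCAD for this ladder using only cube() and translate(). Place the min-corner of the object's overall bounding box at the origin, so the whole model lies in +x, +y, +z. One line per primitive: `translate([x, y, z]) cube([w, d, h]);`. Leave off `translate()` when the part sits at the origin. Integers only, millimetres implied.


cube([30, 45, 2123]);
translate([486, 0, 0]) cube([30, 45, 2123]);
translate([30, 0, 304]) cube([456, 45, 36]);
translate([30, 0, 574]) cube([456, 45, 36]);
translate([30, 0, 844]) cube([456, 45, 36]);
translate([30, 0, 1114]) cube([456, 45, 36]);
translate([30, 0, 1384]) cube([456, 45, 36]);
translate([30, 0, 1654]) cube([456, 45, 36]);
translate([30, 0, 1924]) cube([456, 45, 36]);


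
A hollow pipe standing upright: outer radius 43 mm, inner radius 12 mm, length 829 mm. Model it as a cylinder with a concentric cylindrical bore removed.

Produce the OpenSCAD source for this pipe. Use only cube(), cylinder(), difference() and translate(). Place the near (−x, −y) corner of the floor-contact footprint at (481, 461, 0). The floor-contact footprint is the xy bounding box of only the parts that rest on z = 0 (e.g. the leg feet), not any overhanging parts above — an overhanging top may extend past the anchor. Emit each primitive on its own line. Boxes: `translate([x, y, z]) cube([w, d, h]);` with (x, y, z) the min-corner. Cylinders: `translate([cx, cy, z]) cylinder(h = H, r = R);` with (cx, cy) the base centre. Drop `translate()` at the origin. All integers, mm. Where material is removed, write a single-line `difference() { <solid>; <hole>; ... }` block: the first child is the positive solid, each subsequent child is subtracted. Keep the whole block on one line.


difference() { translate([524, 504, 0]) cylinder(h = 829, r = 43); translate([524, 504, 0]) cylinder(h = 829, r = 12); }


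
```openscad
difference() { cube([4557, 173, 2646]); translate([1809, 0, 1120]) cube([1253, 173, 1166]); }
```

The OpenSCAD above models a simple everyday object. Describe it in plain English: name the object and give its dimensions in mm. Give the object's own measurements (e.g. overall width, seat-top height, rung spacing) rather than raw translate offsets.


A wall 4557 mm long (x), 173 mm thick (y), 2646 mm tall, with a rectangular window opening cut through it. The opening is 1253 mm wide and 1166 mm tall; its sill is at z = 1120 mm and its near (−x) edge is 1809 mm from the wall's −x end. The opening passes through the full wall thickness.


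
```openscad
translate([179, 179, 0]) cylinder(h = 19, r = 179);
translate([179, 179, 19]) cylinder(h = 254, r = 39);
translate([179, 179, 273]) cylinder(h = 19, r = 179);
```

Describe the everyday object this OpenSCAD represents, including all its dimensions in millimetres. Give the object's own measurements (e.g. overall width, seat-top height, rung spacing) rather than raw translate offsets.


A spool: two coaxial disc flanges of radius 179 mm and thickness 19 mm, joined by a core cylinder of radius 39 mm and height 254 mm. The lower flange rests on z = 0 and the three cylinders share a vertical axis.


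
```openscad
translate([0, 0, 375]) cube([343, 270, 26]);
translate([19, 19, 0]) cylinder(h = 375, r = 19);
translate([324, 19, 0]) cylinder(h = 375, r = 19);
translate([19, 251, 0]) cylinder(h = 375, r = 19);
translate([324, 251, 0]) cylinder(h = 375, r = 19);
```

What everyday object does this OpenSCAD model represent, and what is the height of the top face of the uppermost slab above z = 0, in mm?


A stool. The seat height is 401 mm.

A 343×270×26 slab at z = 375 on four corner cylinders — a stool. The seat top is 375 + 26 = 401 mm.


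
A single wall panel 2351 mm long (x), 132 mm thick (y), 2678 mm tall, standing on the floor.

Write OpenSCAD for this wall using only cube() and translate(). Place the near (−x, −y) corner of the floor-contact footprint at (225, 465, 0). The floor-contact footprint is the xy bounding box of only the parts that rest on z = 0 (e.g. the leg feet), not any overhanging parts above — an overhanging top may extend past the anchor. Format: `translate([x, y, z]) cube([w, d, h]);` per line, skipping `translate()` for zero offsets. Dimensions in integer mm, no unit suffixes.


translate([225, 465, 0]) cube([2351, 132, 2678]);


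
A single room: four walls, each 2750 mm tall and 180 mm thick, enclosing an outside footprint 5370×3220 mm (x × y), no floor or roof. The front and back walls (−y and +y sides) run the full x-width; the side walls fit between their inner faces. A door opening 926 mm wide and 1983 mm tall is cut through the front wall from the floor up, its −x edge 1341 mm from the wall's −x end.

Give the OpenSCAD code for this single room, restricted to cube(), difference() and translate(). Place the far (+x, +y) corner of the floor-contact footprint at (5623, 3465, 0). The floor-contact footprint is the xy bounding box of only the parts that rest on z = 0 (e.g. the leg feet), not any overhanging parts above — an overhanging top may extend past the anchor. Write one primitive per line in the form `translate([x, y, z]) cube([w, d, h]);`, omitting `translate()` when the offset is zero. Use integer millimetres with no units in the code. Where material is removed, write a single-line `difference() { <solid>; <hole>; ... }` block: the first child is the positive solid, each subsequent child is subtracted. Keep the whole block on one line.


difference() { translate([253, 245, 0]) cube([5370, 180, 2750]); translate([1594, 245, 0]) cube([926, 180, 1983]); }
translate([253, 3285, 0]) cube([5370, 180, 2750]);
translate([253, 425, 0]) cube([180, 2860, 2750]);
translate([5443, 425, 0]) cube([180, 2860, 2750]);


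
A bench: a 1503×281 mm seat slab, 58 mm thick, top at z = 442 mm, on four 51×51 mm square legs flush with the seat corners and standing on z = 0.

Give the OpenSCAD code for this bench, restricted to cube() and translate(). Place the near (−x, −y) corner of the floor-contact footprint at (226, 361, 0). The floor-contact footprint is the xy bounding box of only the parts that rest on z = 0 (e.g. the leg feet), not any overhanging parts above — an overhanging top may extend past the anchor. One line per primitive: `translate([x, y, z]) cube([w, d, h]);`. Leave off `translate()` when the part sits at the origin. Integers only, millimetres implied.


translate([226, 361, 384]) cube([1503, 281, 58]);
translate([226, 361, 0]) cube([51, 51, 384]);
translate([226, 591, 0]) cube([51, 51, 384]);
translate([1678, 361, 0]) cube([51, 51, 384]);
translate([1678, 591, 0]) cube([51, 51, 384]);


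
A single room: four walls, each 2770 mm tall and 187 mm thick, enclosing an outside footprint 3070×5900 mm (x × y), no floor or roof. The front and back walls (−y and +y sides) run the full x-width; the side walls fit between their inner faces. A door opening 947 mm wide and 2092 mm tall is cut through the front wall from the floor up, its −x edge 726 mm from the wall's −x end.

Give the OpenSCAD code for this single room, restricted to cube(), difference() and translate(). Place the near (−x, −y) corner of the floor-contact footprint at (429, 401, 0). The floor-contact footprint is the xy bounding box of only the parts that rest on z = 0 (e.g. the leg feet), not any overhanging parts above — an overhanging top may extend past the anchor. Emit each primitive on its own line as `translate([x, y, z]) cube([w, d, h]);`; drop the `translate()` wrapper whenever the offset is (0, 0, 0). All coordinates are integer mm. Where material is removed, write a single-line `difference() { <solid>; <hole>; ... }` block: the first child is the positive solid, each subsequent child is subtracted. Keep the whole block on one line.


difference() { translate([429, 401, 0]) cube([3070, 187, 2770]); translate([1155, 401, 0]) cube([947, 187, 2092]); }
translate([429, 6114, 0]) cube([3070, 187, 2770]);
translate([429, 588, 0]) cube([187, 5526, 2770]);
translate([3312, 588, 0]) cube([187, 5526, 2770]);


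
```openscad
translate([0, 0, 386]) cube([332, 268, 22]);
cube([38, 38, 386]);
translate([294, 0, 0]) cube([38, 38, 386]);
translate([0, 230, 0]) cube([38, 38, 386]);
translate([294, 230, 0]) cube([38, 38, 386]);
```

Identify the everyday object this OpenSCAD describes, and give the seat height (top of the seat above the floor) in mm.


A stool. The seat height is 408 mm.

A 332×268×22 slab at z = 386 on four corner posts — a stool. The seat top is 386 + 22 = 408 mm.


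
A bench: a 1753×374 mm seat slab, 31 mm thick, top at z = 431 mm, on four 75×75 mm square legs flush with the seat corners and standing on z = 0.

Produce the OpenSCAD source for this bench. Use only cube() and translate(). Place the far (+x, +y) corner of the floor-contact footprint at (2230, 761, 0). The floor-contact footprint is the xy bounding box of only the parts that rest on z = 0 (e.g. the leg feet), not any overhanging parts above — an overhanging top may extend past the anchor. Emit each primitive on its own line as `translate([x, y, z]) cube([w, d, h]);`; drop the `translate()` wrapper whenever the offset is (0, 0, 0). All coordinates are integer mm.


// leg_h = 431 − 31 = 400
translate([477, 387, 400]) cube([1753, 374, 31]);
translate([477, 387, 0]) cube([75, 75, 400]);
translate([477, 686, 0]) cube([75, 75, 400]);
translate([2155, 387, 0]) cube([75, 75, 400]);
translate([2155, 686, 0]) cube([75, 75, 400]);


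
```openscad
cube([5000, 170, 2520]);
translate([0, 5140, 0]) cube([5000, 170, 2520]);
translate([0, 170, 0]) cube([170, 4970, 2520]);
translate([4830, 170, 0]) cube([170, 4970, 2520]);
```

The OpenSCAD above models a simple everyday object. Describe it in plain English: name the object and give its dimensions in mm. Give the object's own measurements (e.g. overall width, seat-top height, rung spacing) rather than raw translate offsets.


The wall frame of a small rectangular building: four walls, each 2520 mm tall and 170 mm thick, enclosing a footprint 5000 mm (x) by 5310 mm (y) outside-to-outside, with no floor or roof. The front and back walls (the −y and +y sides) span the full width; the two side walls fit between them.


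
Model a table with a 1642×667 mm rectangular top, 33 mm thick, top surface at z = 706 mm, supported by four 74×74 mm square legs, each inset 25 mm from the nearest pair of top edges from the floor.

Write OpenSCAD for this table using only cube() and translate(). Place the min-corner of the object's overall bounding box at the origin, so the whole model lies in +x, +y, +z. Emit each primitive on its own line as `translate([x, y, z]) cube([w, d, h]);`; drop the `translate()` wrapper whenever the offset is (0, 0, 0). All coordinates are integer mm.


// leg_h = 706 - 33 = 673
translate([0, 0, 673]) cube([1642, 667, 33]);
translate([25, 25, 0]) cube([74, 74, 673]);
translate([1543, 25, 0]) cube([74, 74, 673]);
translate([25, 568, 0]) cube([74, 74, 673]);
translate([1543, 568, 0]) cube([74, 74, 673]);


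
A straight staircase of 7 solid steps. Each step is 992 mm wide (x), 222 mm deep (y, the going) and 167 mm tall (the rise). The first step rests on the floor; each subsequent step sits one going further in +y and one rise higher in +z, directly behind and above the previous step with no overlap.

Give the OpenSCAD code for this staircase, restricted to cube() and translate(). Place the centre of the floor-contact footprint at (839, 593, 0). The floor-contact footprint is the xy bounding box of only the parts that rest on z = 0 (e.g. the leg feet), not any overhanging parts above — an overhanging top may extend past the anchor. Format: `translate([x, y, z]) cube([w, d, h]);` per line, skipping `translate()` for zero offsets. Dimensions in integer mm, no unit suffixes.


translate([343, 482, 0]) cube([992, 222, 167]);
translate([343, 704, 167]) cube([992, 222, 167]);
translate([343, 926, 334]) cube([992, 222, 167]);
translate([343, 1148, 501]) cube([992, 222, 167]);
translate([343, 1370, 668]) cube([992, 222, 167]);
translate([343, 1592, 835]) cube([992, 222, 167]);
translate([343, 1814, 1002]) cube([992, 222, 167]);


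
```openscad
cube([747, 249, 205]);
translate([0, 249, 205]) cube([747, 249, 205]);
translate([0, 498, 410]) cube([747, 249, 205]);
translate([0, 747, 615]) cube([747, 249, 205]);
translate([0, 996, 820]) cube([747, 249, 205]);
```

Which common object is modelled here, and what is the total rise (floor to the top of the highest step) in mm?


A staircase. The total rise is 1025 mm.

5 identical blocks, each offset up and back from the previous — a staircase. Each step is 205 mm tall and there are 5 of them, so the total rise is 5 × 205 = 1025 mm.


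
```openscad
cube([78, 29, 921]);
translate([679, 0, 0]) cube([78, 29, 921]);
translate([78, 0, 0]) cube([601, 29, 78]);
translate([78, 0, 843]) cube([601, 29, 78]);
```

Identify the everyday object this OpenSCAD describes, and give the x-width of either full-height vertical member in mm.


A picture frame. The border width is 78 mm.

Four thin pieces enclosing a rectangular opening — a picture frame. The two full-height stiles are 921 mm tall; the top rail sits at z = 843 and is 78 mm tall, so the border above the opening is 921 − 843 = 78 mm, matching the stile x-width.


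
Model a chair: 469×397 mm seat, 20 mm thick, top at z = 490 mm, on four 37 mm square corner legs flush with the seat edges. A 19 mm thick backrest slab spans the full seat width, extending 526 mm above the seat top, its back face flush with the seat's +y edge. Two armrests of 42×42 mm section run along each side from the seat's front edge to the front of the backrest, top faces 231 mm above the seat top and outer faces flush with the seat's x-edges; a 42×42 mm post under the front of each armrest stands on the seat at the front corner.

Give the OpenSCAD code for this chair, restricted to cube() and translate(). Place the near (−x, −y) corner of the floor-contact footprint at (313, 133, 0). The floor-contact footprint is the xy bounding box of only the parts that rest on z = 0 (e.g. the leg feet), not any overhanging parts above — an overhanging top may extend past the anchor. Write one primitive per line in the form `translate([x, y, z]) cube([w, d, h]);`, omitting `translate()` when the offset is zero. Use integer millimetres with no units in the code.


// leg_h = 490 - 20 = 470
// arm post h = 231 - 42 = 189
translate([313, 133, 470]) cube([469, 397, 20]);
translate([313, 133, 0]) cube([37, 37, 470]);
translate([745, 133, 0]) cube([37, 37, 470]);
translate([313, 493, 0]) cube([37, 37, 470]);
translate([745, 493, 0]) cube([37, 37, 470]);
translate([313, 511, 490]) cube([469, 19, 526]);
translate([313, 133, 679]) cube([42, 378, 42]);
translate([740, 133, 679]) cube([42, 378, 42]);
translate([313, 133, 490]) cube([42, 42, 189]);
translate([740, 133, 490]) cube([42, 42, 189]);


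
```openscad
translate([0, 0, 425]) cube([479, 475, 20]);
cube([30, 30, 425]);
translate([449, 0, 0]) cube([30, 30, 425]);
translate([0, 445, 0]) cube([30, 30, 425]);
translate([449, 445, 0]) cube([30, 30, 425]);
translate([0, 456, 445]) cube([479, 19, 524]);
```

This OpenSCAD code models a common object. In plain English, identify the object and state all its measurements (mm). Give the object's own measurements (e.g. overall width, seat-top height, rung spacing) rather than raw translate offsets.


A chair. The seat is a 479×475×20 mm slab with its top at z = 445 mm, on four 30×30 mm corner legs (flush with the seat edges, standing on z = 0). A flat backrest 19 mm thick, 524 mm tall, spans the full seat width and rises from the seat top along its +y edge, rear face flush with the rear of the seat.


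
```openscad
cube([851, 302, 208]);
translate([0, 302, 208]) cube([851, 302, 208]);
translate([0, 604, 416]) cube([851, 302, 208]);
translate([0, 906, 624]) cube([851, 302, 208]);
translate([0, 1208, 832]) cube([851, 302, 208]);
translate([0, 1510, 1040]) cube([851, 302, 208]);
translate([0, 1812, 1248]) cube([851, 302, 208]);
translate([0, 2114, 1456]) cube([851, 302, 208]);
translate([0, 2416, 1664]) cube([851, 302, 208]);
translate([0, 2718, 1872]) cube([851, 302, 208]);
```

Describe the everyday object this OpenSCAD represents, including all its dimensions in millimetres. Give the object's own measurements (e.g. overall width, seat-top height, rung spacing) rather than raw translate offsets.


A straight staircase of 10 solid steps. Each step is 851 mm wide (x), 302 mm deep (y, the going) and 208 mm tall (the rise). The first step rests on the floor; each subsequent step sits one going further in +y and one rise higher in +z, directly behind and above the previous step with no overlap.


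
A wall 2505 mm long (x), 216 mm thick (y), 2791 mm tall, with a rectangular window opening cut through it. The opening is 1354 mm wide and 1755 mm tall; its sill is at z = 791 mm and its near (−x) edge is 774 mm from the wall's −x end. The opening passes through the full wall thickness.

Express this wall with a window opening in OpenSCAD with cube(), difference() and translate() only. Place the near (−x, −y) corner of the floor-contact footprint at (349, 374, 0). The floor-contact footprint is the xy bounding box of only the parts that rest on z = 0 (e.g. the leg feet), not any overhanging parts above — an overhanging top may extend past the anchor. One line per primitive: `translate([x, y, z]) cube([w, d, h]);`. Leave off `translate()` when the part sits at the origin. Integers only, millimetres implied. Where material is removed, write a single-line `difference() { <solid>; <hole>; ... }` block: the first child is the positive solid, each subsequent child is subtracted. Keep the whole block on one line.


difference() { translate([349, 374, 0]) cube([2505, 216, 2791]); translate([1123, 374, 791]) cube([1354, 216, 1755]); }


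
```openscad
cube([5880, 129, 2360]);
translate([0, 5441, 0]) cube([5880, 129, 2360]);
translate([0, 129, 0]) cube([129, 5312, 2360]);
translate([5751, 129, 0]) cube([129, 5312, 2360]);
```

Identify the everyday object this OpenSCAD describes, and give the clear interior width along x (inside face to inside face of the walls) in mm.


A house (or room) frame. The interior width is 5622 mm.

Four 2360 mm walls enclosing a rectangle with no floor or roof — a room or house frame. Outside width is 5880 mm and wall thickness is 129 mm, so the interior width is 5880 − 2 × 129 = 5622 mm.


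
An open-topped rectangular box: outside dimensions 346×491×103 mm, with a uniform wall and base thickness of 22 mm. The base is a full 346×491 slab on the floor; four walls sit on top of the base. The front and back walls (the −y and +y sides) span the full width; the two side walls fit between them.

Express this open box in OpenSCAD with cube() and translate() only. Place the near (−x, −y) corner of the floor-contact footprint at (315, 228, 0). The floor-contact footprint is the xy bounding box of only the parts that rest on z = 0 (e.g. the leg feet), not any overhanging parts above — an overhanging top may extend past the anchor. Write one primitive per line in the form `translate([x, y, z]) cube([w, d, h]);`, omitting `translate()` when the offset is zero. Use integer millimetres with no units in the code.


translate([315, 228, 0]) cube([346, 491, 22]);
translate([315, 228, 22]) cube([346, 22, 81]);
translate([315, 697, 22]) cube([346, 22, 81]);
translate([315, 250, 22]) cube([22, 447, 81]);
translate([639, 250, 22]) cube([22, 447, 81]);


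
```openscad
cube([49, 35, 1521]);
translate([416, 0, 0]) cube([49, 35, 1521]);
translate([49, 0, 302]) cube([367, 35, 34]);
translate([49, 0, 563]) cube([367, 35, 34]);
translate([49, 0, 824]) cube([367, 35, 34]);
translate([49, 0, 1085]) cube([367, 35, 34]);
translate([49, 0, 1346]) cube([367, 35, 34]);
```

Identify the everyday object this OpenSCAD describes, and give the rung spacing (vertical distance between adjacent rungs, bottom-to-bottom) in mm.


A ladder. The rung spacing is 261 mm.

Two tall 49×35 posts with 5 short bars between them — a ladder. Adjacent rungs sit at z = 302 and z = 563, so the spacing is 563 − 302 = 261 mm.


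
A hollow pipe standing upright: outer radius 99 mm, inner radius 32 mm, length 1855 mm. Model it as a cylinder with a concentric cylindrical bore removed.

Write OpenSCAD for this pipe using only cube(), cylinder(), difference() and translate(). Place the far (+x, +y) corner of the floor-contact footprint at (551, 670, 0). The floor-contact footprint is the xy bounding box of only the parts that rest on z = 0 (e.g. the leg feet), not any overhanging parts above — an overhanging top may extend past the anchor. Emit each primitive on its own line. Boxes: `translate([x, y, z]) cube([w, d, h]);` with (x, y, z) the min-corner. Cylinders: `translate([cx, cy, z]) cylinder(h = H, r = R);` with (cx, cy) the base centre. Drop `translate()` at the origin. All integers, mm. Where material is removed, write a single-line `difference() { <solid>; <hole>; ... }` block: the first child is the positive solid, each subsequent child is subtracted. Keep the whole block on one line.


difference() { translate([452, 571, 0]) cylinder(h = 1855, r = 99); translate([452, 571, 0]) cylinder(h = 1855, r = 32); }


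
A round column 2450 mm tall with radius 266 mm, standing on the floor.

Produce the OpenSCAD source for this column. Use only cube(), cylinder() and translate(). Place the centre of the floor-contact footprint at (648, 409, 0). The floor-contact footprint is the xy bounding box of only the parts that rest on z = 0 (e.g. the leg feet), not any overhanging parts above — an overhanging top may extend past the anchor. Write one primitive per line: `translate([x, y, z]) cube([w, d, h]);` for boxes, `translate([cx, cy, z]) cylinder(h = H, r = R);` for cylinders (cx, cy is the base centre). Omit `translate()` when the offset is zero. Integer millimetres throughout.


translate([648, 409, 0]) cylinder(h = 2450, r = 266);


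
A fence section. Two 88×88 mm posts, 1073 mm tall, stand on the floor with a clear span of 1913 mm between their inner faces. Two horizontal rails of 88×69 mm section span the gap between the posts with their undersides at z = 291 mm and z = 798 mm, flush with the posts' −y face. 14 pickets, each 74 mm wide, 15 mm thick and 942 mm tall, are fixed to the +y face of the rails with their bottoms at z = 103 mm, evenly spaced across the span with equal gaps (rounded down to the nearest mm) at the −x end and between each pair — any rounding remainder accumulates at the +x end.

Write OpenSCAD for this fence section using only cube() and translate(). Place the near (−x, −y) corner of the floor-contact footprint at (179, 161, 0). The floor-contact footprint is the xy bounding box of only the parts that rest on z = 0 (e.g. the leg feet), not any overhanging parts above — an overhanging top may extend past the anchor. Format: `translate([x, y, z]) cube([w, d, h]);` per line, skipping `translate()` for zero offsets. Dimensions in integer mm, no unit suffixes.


translate([179, 161, 0]) cube([88, 88, 1073]);
translate([2180, 161, 0]) cube([88, 88, 1073]);
translate([267, 161, 291]) cube([1913, 88, 69]);
translate([267, 161, 798]) cube([1913, 88, 69]);
translate([325, 249, 103]) cube([74, 15, 942]);
translate([457, 249, 103]) cube([74, 15, 942]);
translate([589, 249, 103]) cube([74, 15, 942]);
translate([721, 249, 103]) cube([74, 15, 942]);
translate([853, 249, 103]) cube([74, 15, 942]);
translate([985, 249, 103]) cube([74, 15, 942]);
translate([1117, 249, 103]) cube([74, 15, 942]);
translate([1249, 249, 103]) cube([74, 15, 942]);
translate([1381, 249, 103]) cube([74, 15, 942]);
translate([1513, 249, 103]) cube([74, 15, 942]);
translate([1645, 249, 103]) cube([74, 15, 942]);
translate([1777, 249, 103]) cube([74, 15, 942]);
translate([1909, 249, 103]) cube([74, 15, 942]);
translate([2041, 249, 103]) cube([74, 15, 942]);


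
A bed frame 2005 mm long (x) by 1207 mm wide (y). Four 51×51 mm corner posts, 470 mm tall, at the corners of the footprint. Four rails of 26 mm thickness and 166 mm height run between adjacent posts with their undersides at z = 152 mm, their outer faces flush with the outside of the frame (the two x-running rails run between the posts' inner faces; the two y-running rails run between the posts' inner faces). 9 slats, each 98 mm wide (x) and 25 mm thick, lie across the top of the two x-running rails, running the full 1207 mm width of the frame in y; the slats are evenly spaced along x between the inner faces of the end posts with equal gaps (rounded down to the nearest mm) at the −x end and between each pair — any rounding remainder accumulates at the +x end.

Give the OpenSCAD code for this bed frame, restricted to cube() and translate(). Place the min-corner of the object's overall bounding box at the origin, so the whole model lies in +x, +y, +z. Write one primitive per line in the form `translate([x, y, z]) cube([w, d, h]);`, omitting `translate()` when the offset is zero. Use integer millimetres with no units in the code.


cube([51, 51, 470]);
translate([0, 1156, 0]) cube([51, 51, 470]);
translate([1954, 0, 0]) cube([51, 51, 470]);
translate([1954, 1156, 0]) cube([51, 51, 470]);
translate([51, 0, 152]) cube([1903, 26, 166]);
translate([51, 1181, 152]) cube([1903, 26, 166]);
translate([0, 51, 152]) cube([26, 1105, 166]);
translate([1979, 51, 152]) cube([26, 1105, 166]);
translate([153, 0, 318]) cube([98, 1207, 25]);
translate([353, 0, 318]) cube([98, 1207, 25]);
translate([553, 0, 318]) cube([98, 1207, 25]);
translate([753, 0, 318]) cube([98, 1207, 25]);
translate([953, 0, 318]) cube([98, 1207, 25]);
translate([1153, 0, 318]) cube([98, 1207, 25]);
translate([1353, 0, 318]) cube([98, 1207, 25]);
translate([1553, 0, 318]) cube([98, 1207, 25]);
translate([1753, 0, 318]) cube([98, 1207, 25]);


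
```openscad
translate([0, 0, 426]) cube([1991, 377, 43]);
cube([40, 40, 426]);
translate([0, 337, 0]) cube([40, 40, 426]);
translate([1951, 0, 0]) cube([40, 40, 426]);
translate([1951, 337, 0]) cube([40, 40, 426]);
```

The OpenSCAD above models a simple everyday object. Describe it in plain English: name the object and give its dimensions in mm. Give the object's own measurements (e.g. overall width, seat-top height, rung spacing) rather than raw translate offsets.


A long wooden bench with a 1991 mm (x) × 377 mm (y) seat, 43 mm thick, its top surface 469 mm above the floor. Four 40 mm square legs at the seat corners, flush with the edges, run from z = 0 to the seat underside.


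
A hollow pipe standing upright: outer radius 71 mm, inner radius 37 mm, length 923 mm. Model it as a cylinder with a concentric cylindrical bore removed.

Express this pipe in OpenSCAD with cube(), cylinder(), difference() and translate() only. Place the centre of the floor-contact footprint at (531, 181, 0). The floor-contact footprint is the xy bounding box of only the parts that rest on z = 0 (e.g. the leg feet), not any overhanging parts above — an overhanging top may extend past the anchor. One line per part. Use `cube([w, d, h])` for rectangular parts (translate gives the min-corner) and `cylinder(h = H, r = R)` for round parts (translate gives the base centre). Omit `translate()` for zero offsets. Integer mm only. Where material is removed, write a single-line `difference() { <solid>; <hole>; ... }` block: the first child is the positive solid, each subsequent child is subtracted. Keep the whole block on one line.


difference() { translate([531, 181, 0]) cylinder(h = 923, r = 71); translate([531, 181, 0]) cylinder(h = 923, r = 37); }


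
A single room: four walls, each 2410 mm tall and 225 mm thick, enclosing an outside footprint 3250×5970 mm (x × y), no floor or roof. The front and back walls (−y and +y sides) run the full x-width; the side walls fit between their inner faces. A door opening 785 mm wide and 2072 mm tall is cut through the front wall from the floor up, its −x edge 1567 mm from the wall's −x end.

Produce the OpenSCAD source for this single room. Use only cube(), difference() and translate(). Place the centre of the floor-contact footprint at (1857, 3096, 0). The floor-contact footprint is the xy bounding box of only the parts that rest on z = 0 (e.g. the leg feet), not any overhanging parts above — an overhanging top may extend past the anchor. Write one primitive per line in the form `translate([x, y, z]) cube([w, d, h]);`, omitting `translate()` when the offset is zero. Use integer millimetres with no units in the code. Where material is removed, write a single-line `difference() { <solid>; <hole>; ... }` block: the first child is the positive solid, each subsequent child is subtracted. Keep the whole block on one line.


difference() { translate([232, 111, 0]) cube([3250, 225, 2410]); translate([1799, 111, 0]) cube([785, 225, 2072]); }
translate([232, 5856, 0]) cube([3250, 225, 2410]);
translate([232, 336, 0]) cube([225, 5520, 2410]);
translate([3257, 336, 0]) cube([225, 5520, 2410]);


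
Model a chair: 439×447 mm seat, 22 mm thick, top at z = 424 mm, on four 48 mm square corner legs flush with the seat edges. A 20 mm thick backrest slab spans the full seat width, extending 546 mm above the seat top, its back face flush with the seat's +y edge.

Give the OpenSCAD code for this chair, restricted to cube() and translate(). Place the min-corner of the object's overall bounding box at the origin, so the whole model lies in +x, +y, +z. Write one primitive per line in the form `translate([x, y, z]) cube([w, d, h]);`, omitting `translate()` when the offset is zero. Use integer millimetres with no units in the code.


// leg_h = 424 - 22 = 402
translate([0, 0, 402]) cube([439, 447, 22]);
cube([48, 48, 402]);
translate([391, 0, 0]) cube([48, 48, 402]);
translate([0, 399, 0]) cube([48, 48, 402]);
translate([391, 399, 0]) cube([48, 48, 402]);
translate([0, 427, 424]) cube([439, 20, 546]);


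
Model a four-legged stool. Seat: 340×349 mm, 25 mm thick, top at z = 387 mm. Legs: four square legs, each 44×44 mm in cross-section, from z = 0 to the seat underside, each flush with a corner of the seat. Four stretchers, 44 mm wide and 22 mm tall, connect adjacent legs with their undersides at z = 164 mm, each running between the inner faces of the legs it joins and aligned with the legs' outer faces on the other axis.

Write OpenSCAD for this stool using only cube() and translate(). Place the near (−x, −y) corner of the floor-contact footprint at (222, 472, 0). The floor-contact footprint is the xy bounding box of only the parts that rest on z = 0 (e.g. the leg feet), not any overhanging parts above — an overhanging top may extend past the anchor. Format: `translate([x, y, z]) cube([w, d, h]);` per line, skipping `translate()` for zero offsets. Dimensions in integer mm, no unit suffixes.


translate([222, 472, 362]) cube([340, 349, 25]);
translate([222, 472, 0]) cube([44, 44, 362]);
translate([518, 472, 0]) cube([44, 44, 362]);
translate([222, 777, 0]) cube([44, 44, 362]);
translate([518, 777, 0]) cube([44, 44, 362]);
translate([266, 472, 164]) cube([252, 44, 22]);
translate([266, 777, 164]) cube([252, 44, 22]);
translate([222, 516, 164]) cube([44, 261, 22]);
translate([518, 516, 164]) cube([44, 261, 22]);


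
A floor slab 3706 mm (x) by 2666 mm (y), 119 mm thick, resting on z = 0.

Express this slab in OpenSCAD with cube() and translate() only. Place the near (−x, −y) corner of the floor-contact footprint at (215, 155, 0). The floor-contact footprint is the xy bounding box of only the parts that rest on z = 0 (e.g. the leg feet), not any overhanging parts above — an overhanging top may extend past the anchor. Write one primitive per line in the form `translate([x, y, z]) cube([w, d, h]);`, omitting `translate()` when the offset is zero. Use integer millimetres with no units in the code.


translate([215, 155, 0]) cube([3706, 2666, 119]);


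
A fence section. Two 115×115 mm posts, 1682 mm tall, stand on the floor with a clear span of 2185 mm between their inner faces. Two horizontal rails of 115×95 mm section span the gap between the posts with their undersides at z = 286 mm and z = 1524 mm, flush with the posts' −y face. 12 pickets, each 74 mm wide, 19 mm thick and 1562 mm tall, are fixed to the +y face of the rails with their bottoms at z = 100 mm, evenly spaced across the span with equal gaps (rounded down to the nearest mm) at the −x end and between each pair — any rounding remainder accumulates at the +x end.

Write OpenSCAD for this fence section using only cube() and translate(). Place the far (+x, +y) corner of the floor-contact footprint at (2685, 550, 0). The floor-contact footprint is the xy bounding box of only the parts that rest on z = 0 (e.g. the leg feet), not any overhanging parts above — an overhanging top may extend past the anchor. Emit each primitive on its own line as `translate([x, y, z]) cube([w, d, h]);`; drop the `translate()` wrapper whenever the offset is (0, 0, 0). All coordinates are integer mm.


translate([270, 435, 0]) cube([115, 115, 1682]);
translate([2570, 435, 0]) cube([115, 115, 1682]);
translate([385, 435, 286]) cube([2185, 115, 95]);
translate([385, 435, 1524]) cube([2185, 115, 95]);
translate([484, 550, 100]) cube([74, 19, 1562]);
translate([657, 550, 100]) cube([74, 19, 1562]);
translate([830, 550, 100]) cube([74, 19, 1562]);
translate([1003, 550, 100]) cube([74, 19, 1562]);
translate([1176, 550, 100]) cube([74, 19, 1562]);
translate([1349, 550, 100]) cube([74, 19, 1562]);
translate([1522, 550, 100]) cube([74, 19, 1562]);
translate([1695, 550, 100]) cube([74, 19, 1562]);
translate([1868, 550, 100]) cube([74, 19, 1562]);
translate([2041, 550, 100]) cube([74, 19, 1562]);
translate([2214, 550, 100]) cube([74, 19, 1562]);
translate([2387, 550, 100]) cube([74, 19, 1562]);
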